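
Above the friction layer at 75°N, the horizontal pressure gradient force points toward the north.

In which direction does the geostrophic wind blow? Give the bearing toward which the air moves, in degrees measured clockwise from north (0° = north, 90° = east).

The pressure-gradient force points toward the north (bearing 000°).
Geostrophic balance: in the Northern Hemisphere the Coriolis force deflects motion to the right, so the geostrophic wind blows 90° to the right of the pressure-gradient force (low pressure on the left).
Rotating 000° by 90° clockwise gives 090° — the wind blows toward the east.

090°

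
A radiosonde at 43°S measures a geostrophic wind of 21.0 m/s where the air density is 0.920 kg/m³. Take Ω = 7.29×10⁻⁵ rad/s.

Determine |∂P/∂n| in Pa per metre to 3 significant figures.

Coriolis parameter at 43°S:
f = 2Ω sin φ = 2 × 7.29×10⁻⁵ × sin 43° = 9.94×10⁻⁵ s⁻¹
Geostrophic balance rearranged: |∂P/∂n| = f ρ V_g
|∂P/∂n| = 9.94×10⁻⁵ × 0.920 × 21.0 = 1.92×10⁻³ Pa/m

1.92×10⁻³ Pa/m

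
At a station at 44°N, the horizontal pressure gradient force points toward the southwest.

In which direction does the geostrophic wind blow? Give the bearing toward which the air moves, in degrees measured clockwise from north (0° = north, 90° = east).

The pressure-gradient force points toward the southwest (bearing 225°).
Geostrophic balance: in the Northern Hemisphere the Coriolis force deflects motion to the right, so the geostrophic wind blows 90° to the right of the pressure-gradient force (low pressure on the left).
Rotating 225° by 90° clockwise gives 315° — the wind blows toward the northwest.

315°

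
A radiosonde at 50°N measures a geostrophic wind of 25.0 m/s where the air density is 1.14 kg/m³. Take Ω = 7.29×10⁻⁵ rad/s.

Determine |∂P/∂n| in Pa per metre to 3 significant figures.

Coriolis parameter at 50°N:
f = 2Ω sin φ = 2 × 7.29×10⁻⁵ × sin 50° = 1.12×10⁻⁴ s⁻¹
Geostrophic balance rearranged: |∂P/∂n| = f ρ V_g
|∂P/∂n| = 1.12×10⁻⁴ × 1.14 × 25.0 = 3.18×10⁻³ Pa/m

3.18×10⁻³ Pa/m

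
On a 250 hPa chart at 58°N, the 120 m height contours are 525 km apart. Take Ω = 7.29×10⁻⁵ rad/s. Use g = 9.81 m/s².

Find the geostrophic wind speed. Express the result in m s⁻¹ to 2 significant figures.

Coriolis parameter at 58°N:
f = 2Ω sin φ = 2 × 7.29×10⁻⁵ × sin 58° = 1.24×10⁻⁴ s⁻¹
Height gradient: |∂Z/∂n| = 120 m / 525000 m = 2.29×10⁻⁴
On a pressure surface, geostrophic balance gives V_g = (g/f)|∂Z/∂n|:
V_g = 9.81 × 2.29×10⁻⁴ / 1.24×10⁻⁴ = 18.1 m/s

18 m s⁻¹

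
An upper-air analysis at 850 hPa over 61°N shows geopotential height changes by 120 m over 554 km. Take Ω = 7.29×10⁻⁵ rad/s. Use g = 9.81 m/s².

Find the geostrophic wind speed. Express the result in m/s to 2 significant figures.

Coriolis parameter at 61°N:
f = 2Ω sin φ = 2 × 7.29×10⁻⁵ × sin 61° = 1.28×10⁻⁴ s⁻¹
Height gradient: |∂Z/∂n| = 120 m / 554000 m = 2.17×10⁻⁴
On a pressure surface, geostrophic balance gives V_g = (g/f)|∂Z/∂n|:
V_g = 9.81 × 2.17×10⁻⁴ / 1.28×10⁻⁴ = 16.7 m/s

17 m/s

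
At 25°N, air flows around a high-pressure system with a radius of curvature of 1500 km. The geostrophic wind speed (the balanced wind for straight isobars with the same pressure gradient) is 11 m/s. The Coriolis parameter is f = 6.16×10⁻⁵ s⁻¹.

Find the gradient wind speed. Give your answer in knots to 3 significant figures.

24.8 knots

Around a high, pressure-gradient force acts outward with centrifugal, so Coriolis balances both:
fV = (1/ρ)|∂P/∂n| + V²/R  →  V² − fR·V + fR·V_g = 0
With fR = 6.16×10⁻⁵ × 1500×10³ m = 92.4 m/s:
V = [fR − √((fR)² − 4 fR V_g)]/2 = [92.4 − √(92.4² − 4×92.4×11)]/2 = 12.8 m/s
Supergeostrophic (V > V_g = 11 m/s), as expected around a high.
Converting: 12.8 m/s × 1.944 = 24.8 knots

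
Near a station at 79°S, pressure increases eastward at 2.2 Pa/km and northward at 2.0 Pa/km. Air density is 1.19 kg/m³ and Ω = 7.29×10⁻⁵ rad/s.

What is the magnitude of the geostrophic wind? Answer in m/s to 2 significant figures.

Coriolis parameter at 79°S:
f = 2Ω sin φ = 2 × 7.29×10⁻⁵ × sin 79° = 1.43×10⁻⁴ s⁻¹
In the Southern Hemisphere f is negative: f = −1.43×10⁻⁴ s⁻¹.
Component geostrophic relations (x east, y north):
u_g = −(1/(fρ)) ∂P/∂y,  v_g = (1/(fρ)) ∂P/∂x
u_g = −(2.0×10⁻³)/(−1.43×10⁻⁴ × 1.19) = 11.7 m/s;  v_g = (2.2×10⁻³)/(−1.43×10⁻⁴ × 1.19) = −12.9 m/s
|V_g| = √(u_g² + v_g²) = 17.5 m/s

17 m/s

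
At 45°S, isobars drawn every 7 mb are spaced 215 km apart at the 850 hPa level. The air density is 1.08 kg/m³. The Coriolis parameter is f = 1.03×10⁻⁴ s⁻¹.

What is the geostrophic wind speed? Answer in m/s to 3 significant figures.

Pressure gradient: |∂P/∂n| = 700 Pa / 215000 m = 3.26×10⁻³ Pa/m
Geostrophic balance (pressure-gradient force = Coriolis force):
V_g = (1/(fρ)) |∂P/∂n| = 3.26×10⁻³ / (1.03×10⁻⁴ × 1.08) = 29.3 m/s

29.3 m/s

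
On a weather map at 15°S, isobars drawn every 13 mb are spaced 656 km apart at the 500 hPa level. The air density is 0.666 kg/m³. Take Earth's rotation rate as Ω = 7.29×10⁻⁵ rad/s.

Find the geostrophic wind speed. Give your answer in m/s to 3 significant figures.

78.9 m/s

Coriolis parameter at 15°S:
f = 2Ω sin φ = 2 × 7.29×10⁻⁵ × sin 15° = 3.77×10⁻⁵ s⁻¹
Pressure gradient: |∂P/∂n| = 1300 Pa / 656000 m = 1.98×10⁻³ Pa/m
Geostrophic balance (pressure-gradient force = Coriolis force):
V_g = (1/(fρ)) |∂P/∂n| = 1.98×10⁻³ / (3.77×10⁻⁵ × 0.666) = 78.9 m/s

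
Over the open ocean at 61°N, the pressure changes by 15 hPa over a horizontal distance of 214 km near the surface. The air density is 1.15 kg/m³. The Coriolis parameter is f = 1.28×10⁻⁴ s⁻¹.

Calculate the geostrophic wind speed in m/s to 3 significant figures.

47.6 m/s

Pressure gradient: |∂P/∂n| = 1500 Pa / 214000 m = 7.01×10⁻³ Pa/m
Geostrophic balance (pressure-gradient force = Coriolis force):
V_g = (1/(fρ)) |∂P/∂n| = 7.01×10⁻³ / (1.28×10⁻⁴ × 1.15) = 47.6 m/s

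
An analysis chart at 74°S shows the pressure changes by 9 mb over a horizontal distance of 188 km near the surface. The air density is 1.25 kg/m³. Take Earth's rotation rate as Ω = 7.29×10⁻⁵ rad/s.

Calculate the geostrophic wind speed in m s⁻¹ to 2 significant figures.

Coriolis parameter at 74°S:
f = 2Ω sin φ = 2 × 7.29×10⁻⁵ × sin 74° = 1.40×10⁻⁴ s⁻¹
Pressure gradient: |∂P/∂n| = 900 Pa / 188000 m = 4.79×10⁻³ Pa/m
Geostrophic balance (pressure-gradient force = Coriolis force):
V_g = (1/(fρ)) |∂P/∂n| = 4.79×10⁻³ / (1.40×10⁻⁴ × 1.25) = 27.3 m/s

27 m s⁻¹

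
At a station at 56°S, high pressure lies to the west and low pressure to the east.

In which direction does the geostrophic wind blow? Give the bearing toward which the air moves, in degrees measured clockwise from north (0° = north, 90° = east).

The pressure-gradient force points toward the east (bearing 090°).
Geostrophic balance: in the Southern Hemisphere the Coriolis force deflects motion to the left, so the geostrophic wind blows 90° to the left of the pressure-gradient force (low pressure on the right).
Rotating 090° by 90° counterclockwise gives 000° — the wind blows toward the north.

000°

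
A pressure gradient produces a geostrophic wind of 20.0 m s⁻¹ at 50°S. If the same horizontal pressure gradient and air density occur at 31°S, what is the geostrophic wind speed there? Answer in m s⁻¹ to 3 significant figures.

29.7 m s⁻¹

With the same pressure gradient and density, V_g ∝ 1/f ∝ 1/sin φ.
V₂ = V₁ · sin φ₁ / sin φ₂ = 20.0 × sin 50° / sin 31°
V₂ = 20.0 × 0.7660/0.5150 = 29.7 m s⁻¹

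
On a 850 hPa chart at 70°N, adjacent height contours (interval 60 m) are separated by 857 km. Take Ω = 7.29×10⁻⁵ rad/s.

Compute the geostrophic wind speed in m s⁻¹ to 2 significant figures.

Coriolis parameter at 70°N:
f = 2Ω sin φ = 2 × 7.29×10⁻⁵ × sin 70° = 1.37×10⁻⁴ s⁻¹
Height gradient: |∂Z/∂n| = 60 m / 857000 m = 7.00×10⁻⁵
On a pressure surface, geostrophic balance gives V_g = (g/f)|∂Z/∂n|:
V_g = 9.81 × 7.00×10⁻⁵ / 1.37×10⁻⁴ = 5.01 m/s

5.0 m s⁻¹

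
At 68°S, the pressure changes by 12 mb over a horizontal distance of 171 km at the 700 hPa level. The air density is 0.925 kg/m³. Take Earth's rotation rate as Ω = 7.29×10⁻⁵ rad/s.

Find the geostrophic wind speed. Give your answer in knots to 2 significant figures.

Coriolis parameter at 68°S:
f = 2Ω sin φ = 2 × 7.29×10⁻⁵ × sin 68° = 1.35×10⁻⁴ s⁻¹
Pressure gradient: |∂P/∂n| = 1200 Pa / 171000 m = 7.02×10⁻³ Pa/m
Geostrophic balance (pressure-gradient force = Coriolis force):
V_g = (1/(fρ)) |∂P/∂n| = 7.02×10⁻³ / (1.35×10⁻⁴ × 0.925) = 56.1 m/s
Converting: 56.1 m/s × 1.944 = 110 knots

110 knots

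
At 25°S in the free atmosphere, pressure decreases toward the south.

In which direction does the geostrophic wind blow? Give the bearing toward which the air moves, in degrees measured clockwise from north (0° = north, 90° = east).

The pressure-gradient force points toward the south (bearing 180°).
Geostrophic balance: in the Southern Hemisphere the Coriolis force deflects motion to the left, so the geostrophic wind blows 90° to the left of the pressure-gradient force (low pressure on the right).
Rotating 180° by 90° counterclockwise gives 090° — the wind blows toward the east.

090°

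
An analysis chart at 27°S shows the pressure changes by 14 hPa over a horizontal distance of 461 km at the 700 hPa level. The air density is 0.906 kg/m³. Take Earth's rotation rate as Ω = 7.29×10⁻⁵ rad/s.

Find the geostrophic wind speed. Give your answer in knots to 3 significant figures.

Coriolis parameter at 27°S:
f = 2Ω sin φ = 2 × 7.29×10⁻⁵ × sin 27° = 6.62×10⁻⁵ s⁻¹
Pressure gradient: |∂P/∂n| = 1400 Pa / 461000 m = 3.04×10⁻³ Pa/m
Geostrophic balance (pressure-gradient force = Coriolis force):
V_g = (1/(fρ)) |∂P/∂n| = 3.04×10⁻³ / (6.62×10⁻⁵ × 0.906) = 50.6 m/s
Converting: 50.6 m/s × 1.944 = 98.4 knots

98.4 knots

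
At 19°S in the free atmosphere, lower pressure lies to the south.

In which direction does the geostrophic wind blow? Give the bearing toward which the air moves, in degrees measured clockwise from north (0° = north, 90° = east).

090°

The pressure-gradient force points toward the south (bearing 180°).
Geostrophic balance: in the Southern Hemisphere the Coriolis force deflects motion to the left, so the geostrophic wind blows 90° to the left of the pressure-gradient force (low pressure on the right).
Rotating 180° by 90° counterclockwise gives 090° — the wind blows toward the east.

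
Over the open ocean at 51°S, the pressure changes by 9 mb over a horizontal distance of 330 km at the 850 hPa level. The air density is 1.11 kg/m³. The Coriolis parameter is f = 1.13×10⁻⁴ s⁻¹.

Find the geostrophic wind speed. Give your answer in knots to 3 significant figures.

Pressure gradient: |∂P/∂n| = 900 Pa / 330000 m = 2.73×10⁻³ Pa/m
Geostrophic balance (pressure-gradient force = Coriolis force):
V_g = (1/(fρ)) |∂P/∂n| = 2.73×10⁻³ / (1.13×10⁻⁴ × 1.11) = 21.7 m/s
Converting: 21.7 m/s × 1.944 = 42.3 knots

42.3 knots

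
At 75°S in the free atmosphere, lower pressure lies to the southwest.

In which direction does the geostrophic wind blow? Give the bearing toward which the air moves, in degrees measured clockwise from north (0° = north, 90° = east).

The pressure-gradient force points toward the southwest (bearing 225°).
Geostrophic balance: in the Southern Hemisphere the Coriolis force deflects motion to the left, so the geostrophic wind blows 90° to the left of the pressure-gradient force (low pressure on the right).
Rotating 225° by 90° counterclockwise gives 135° — the wind blows toward the southeast.

135°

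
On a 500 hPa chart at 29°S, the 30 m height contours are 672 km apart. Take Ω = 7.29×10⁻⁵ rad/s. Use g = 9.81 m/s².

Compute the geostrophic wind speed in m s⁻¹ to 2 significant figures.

Coriolis parameter at 29°S:
f = 2Ω sin φ = 2 × 7.29×10⁻⁵ × sin 29° = 7.07×10⁻⁵ s⁻¹
Height gradient: |∂Z/∂n| = 30 m / 672000 m = 4.46×10⁻⁵
On a pressure surface, geostrophic balance gives V_g = (g/f)|∂Z/∂n|:
V_g = 9.81 × 4.46×10⁻⁵ / 7.07×10⁻⁵ = 6.20 m/s

6.2 m s⁻¹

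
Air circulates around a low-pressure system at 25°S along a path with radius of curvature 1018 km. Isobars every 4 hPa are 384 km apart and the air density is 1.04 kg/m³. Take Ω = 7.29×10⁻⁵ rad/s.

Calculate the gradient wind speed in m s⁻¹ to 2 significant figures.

Coriolis parameter at 25°S:
f = 2Ω sin φ = 2 × 7.29×10⁻⁵ × sin 25° = 6.16×10⁻⁵ s⁻¹
Pressure gradient: |∂P/∂n| = 400 Pa / 384000 m = 1.04×10⁻³ Pa/m
Geostrophic speed: V_g = |∂P/∂n|/(fρ) = 1.04×10⁻³/(6.16×10⁻⁵ × 1.04) = 16.3 m/s
Around a low, centrifugal force acts outward with Coriolis, so pressure-gradient force balances both:
(1/ρ)|∂P/∂n| = fV + V²/R  →  V² + fR·V − fR·V_g = 0
With fR = 6.16×10⁻⁵ × 1018×10³ m = 62.7 m/s:
V = [−fR + √((fR)² + 4 fR V_g)]/2 = [−62.7 + √(62.7² + 4×62.7×16.3)]/2 = 13.4 m/s
Subgeostrophic (V < V_g = 16.3 m/s), as expected around a low.

13 m s⁻¹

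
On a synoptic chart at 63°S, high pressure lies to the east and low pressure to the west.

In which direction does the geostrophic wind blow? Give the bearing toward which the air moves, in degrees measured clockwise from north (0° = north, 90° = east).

The pressure-gradient force points toward the west (bearing 270°).
Geostrophic balance: in the Southern Hemisphere the Coriolis force deflects motion to the left, so the geostrophic wind blows 90° to the left of the pressure-gradient force (low pressure on the right).
Rotating 270° by 90° counterclockwise gives 180° — the wind blows toward the south.

180°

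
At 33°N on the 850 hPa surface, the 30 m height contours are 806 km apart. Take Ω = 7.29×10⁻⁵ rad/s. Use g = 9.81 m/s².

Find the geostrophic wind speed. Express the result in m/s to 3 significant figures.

Coriolis parameter at 33°N:
f = 2Ω sin φ = 2 × 7.29×10⁻⁵ × sin 33° = 7.94×10⁻⁵ s⁻¹
Height gradient: |∂Z/∂n| = 30 m / 806000 m = 3.72×10⁻⁵
On a pressure surface, geostrophic balance gives V_g = (g/f)|∂Z/∂n|:
V_g = 9.81 × 3.72×10⁻⁵ / 7.94×10⁻⁵ = 4.60 m/s

4.60 m/s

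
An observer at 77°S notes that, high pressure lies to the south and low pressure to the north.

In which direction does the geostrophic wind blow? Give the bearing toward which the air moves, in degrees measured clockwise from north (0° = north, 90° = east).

The pressure-gradient force points toward the north (bearing 000°).
Geostrophic balance: in the Southern Hemisphere the Coriolis force deflects motion to the left, so the geostrophic wind blows 90° to the left of the pressure-gradient force (low pressure on the right).
Rotating 000° by 90° counterclockwise gives 270° — the wind blows toward the west.

270°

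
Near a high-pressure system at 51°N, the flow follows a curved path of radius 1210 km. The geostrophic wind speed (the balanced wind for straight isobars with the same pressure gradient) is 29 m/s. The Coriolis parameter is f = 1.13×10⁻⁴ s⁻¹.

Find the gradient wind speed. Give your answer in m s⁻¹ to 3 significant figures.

41.7 m s⁻¹

Around a high, pressure-gradient force acts outward with centrifugal, so Coriolis balances both:
fV = (1/ρ)|∂P/∂n| + V²/R  →  V² − fR·V + fR·V_g = 0
With fR = 1.13×10⁻⁴ × 1210×10³ m = 137 m/s:
V = [fR − √((fR)² − 4 fR V_g)]/2 = [137 − √(137² − 4×137×29)]/2 = 41.7 m/s
Supergeostrophic (V > V_g = 29 m/s), as expected around a high.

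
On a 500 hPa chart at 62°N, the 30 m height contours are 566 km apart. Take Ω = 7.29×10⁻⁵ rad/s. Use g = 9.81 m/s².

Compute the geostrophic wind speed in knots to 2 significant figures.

Coriolis parameter at 62°N:
f = 2Ω sin φ = 2 × 7.29×10⁻⁵ × sin 62° = 1.29×10⁻⁴ s⁻¹
Height gradient: |∂Z/∂n| = 30 m / 566000 m = 5.30×10⁻⁵
On a pressure surface, geostrophic balance gives V_g = (g/f)|∂Z/∂n|:
V_g = 9.81 × 5.30×10⁻⁵ / 1.29×10⁻⁴ = 4.04 m/s
Converting: 4.04 m/s × 1.944 = 7.9 knots

7.9 knots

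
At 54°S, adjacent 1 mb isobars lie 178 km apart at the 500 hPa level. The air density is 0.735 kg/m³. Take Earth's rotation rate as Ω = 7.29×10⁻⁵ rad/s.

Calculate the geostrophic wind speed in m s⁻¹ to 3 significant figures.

Coriolis parameter at 54°S:
f = 2Ω sin φ = 2 × 7.29×10⁻⁵ × sin 54° = 1.18×10⁻⁴ s⁻¹
Pressure gradient: |∂P/∂n| = 100 Pa / 178000 m = 5.62×10⁻⁴ Pa/m
Geostrophic balance (pressure-gradient force = Coriolis force):
V_g = (1/(fρ)) |∂P/∂n| = 5.62×10⁻⁴ / (1.18×10⁻⁴ × 0.735) = 6.48 m/s

6.48 m s⁻¹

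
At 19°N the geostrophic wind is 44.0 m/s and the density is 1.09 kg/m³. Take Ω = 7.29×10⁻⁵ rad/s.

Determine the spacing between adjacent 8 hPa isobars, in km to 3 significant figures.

351 km

Coriolis parameter at 19°N:
f = 2Ω sin φ = 2 × 7.29×10⁻⁵ × sin 19° = 4.75×10⁻⁵ s⁻¹
Geostrophic balance rearranged: |∂P/∂n| = f ρ V_g
|∂P/∂n| = 4.75×10⁻⁵ × 1.09 × 44.0 = 2.28×10⁻³ Pa/m
Isobar spacing: Δn = ΔP/|∂P/∂n| = 800 Pa / 2.28×10⁻³ Pa/m = 351408 m ≈ 351 km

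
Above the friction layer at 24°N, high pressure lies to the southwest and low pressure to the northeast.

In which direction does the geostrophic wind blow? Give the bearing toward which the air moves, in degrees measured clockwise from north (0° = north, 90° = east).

The pressure-gradient force points toward the northeast (bearing 045°).
Geostrophic balance: in the Northern Hemisphere the Coriolis force deflects motion to the right, so the geostrophic wind blows 90° to the right of the pressure-gradient force (low pressure on the left).
Rotating 045° by 90° clockwise gives 135° — the wind blows toward the southeast.

135°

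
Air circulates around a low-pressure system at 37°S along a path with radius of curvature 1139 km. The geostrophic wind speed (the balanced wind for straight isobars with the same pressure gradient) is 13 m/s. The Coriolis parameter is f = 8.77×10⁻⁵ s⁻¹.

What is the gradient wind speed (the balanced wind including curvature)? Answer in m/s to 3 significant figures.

11.6 m/s

Around a low, centrifugal force acts outward with Coriolis, so pressure-gradient force balances both:
(1/ρ)|∂P/∂n| = fV + V²/R  →  V² + fR·V − fR·V_g = 0
With fR = 8.77×10⁻⁵ × 1139×10³ m = 99.9 m/s:
V = [−fR + √((fR)² + 4 fR V_g)]/2 = [−99.9 + √(99.9² + 4×99.9×13)]/2 = 11.6 m/s
Subgeostrophic (V < V_g = 13 m/s), as expected around a low.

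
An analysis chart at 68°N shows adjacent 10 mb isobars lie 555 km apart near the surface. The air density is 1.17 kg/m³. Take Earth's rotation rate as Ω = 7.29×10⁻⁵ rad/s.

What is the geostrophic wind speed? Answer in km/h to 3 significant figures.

Coriolis parameter at 68°N:
f = 2Ω sin φ = 2 × 7.29×10⁻⁵ × sin 68° = 1.35×10⁻⁴ s⁻¹
Pressure gradient: |∂P/∂n| = 1000 Pa / 555000 m = 1.80×10⁻³ Pa/m
Geostrophic balance (pressure-gradient force = Coriolis force):
V_g = (1/(fρ)) |∂P/∂n| = 1.80×10⁻³ / (1.35×10⁻⁴ × 1.17) = 11.4 m/s
Converting: 11.4 m/s × 3.6 = 41.0 km/h

41.0 km/h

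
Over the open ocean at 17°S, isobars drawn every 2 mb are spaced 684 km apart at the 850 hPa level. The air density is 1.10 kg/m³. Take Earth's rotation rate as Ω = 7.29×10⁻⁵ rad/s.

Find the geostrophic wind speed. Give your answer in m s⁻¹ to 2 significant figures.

6.2 m s⁻¹

Coriolis parameter at 17°S:
f = 2Ω sin φ = 2 × 7.29×10⁻⁵ × sin 17° = 4.26×10⁻⁵ s⁻¹
Pressure gradient: |∂P/∂n| = 200 Pa / 684000 m = 2.92×10⁻⁴ Pa/m
Geostrophic balance (pressure-gradient force = Coriolis force):
V_g = (1/(fρ)) |∂P/∂n| = 2.92×10⁻⁴ / (4.26×10⁻⁵ × 1.10) = 6.24 m/s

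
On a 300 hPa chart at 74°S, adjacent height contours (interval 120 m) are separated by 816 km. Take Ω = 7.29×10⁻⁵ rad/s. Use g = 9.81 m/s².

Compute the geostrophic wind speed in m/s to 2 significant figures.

Coriolis parameter at 74°S:
f = 2Ω sin φ = 2 × 7.29×10⁻⁵ × sin 74° = 1.40×10⁻⁴ s⁻¹
Height gradient: |∂Z/∂n| = 120 m / 816000 m = 1.47×10⁻⁴
On a pressure surface, geostrophic balance gives V_g = (g/f)|∂Z/∂n|:
V_g = 9.81 × 1.47×10⁻⁴ / 1.40×10⁻⁴ = 10.3 m/s

10 m/s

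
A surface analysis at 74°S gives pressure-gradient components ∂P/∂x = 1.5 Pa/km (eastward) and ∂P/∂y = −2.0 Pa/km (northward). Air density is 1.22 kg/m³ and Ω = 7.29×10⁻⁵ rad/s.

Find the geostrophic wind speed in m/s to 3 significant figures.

14.6 m/s

Coriolis parameter at 74°S:
f = 2Ω sin φ = 2 × 7.29×10⁻⁵ × sin 74° = 1.40×10⁻⁴ s⁻¹
In the Southern Hemisphere f is negative: f = −1.40×10⁻⁴ s⁻¹.
Component geostrophic relations (x east, y north):
u_g = −(1/(fρ)) ∂P/∂y,  v_g = (1/(fρ)) ∂P/∂x
u_g = −(−2.0×10⁻³)/(−1.40×10⁻⁴ × 1.22) = −11.7 m/s;  v_g = (1.5×10⁻³)/(−1.40×10⁻⁴ × 1.22) = −8.77 m/s
|V_g| = √(u_g² + v_g²) = 14.6 m/s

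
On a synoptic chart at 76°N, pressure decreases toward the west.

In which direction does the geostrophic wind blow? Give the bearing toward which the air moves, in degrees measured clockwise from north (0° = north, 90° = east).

000°

The pressure-gradient force points toward the west (bearing 270°).
Geostrophic balance: in the Northern Hemisphere the Coriolis force deflects motion to the right, so the geostrophic wind blows 90° to the right of the pressure-gradient force (low pressure on the left).
Rotating 270° by 90° clockwise gives 000° — the wind blows toward the north.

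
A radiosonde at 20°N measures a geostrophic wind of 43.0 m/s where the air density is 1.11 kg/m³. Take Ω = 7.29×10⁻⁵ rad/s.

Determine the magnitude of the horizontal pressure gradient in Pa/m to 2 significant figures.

2.4×10⁻³ Pa/m

Coriolis parameter at 20°N:
f = 2Ω sin φ = 2 × 7.29×10⁻⁵ × sin 20° = 4.99×10⁻⁵ s⁻¹
Geostrophic balance rearranged: |∂P/∂n| = f ρ V_g
|∂P/∂n| = 4.99×10⁻⁵ × 1.11 × 43.0 = 2.38×10⁻³ Pa/m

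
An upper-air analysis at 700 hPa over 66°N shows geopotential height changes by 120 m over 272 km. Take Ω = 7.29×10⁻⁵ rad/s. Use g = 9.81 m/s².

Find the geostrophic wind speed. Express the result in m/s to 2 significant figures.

32 m/s

Coriolis parameter at 66°N:
f = 2Ω sin φ = 2 × 7.29×10⁻⁵ × sin 66° = 1.33×10⁻⁴ s⁻¹
Height gradient: |∂Z/∂n| = 120 m / 272000 m = 4.41×10⁻⁴
On a pressure surface, geostrophic balance gives V_g = (g/f)|∂Z/∂n|:
V_g = 9.81 × 4.41×10⁻⁴ / 1.33×10⁻⁴ = 32.5 m/s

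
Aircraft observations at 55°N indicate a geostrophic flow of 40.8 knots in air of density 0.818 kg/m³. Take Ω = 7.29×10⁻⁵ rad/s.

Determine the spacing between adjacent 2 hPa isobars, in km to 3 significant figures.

97.5 km

Coriolis parameter at 55°N:
f = 2Ω sin φ = 2 × 7.29×10⁻⁵ × sin 55° = 1.19×10⁻⁴ s⁻¹
Wind speed in SI: 40.8 knots = 21.0 m/s
Geostrophic balance rearranged: |∂P/∂n| = f ρ V_g
|∂P/∂n| = 1.19×10⁻⁴ × 0.818 × 21.0 = 2.05×10⁻³ Pa/m
Isobar spacing: Δn = ΔP/|∂P/∂n| = 200 Pa / 2.05×10⁻³ Pa/m = 97534 m ≈ 97.5 km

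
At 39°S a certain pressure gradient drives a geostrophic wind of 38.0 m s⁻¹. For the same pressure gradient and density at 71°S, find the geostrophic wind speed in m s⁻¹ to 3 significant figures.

25.3 m s⁻¹

With the same pressure gradient and density, V_g ∝ 1/f ∝ 1/sin φ.
V₂ = V₁ · sin φ₁ / sin φ₂ = 38.0 × sin 39° / sin 71°
V₂ = 38.0 × 0.6293/0.9455 = 25.3 m s⁻¹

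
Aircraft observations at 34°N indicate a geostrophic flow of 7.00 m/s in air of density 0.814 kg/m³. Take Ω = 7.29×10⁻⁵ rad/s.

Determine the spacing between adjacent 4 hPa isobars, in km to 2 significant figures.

860 km

Coriolis parameter at 34°N:
f = 2Ω sin φ = 2 × 7.29×10⁻⁵ × sin 34° = 8.15×10⁻⁵ s⁻¹
Geostrophic balance rearranged: |∂P/∂n| = f ρ V_g
|∂P/∂n| = 8.15×10⁻⁵ × 0.814 × 7.00 = 4.65×10⁻⁴ Pa/m
Isobar spacing: Δn = ΔP/|∂P/∂n| = 400 Pa / 4.65×10⁻⁴ Pa/m = 861030 m ≈ 860 km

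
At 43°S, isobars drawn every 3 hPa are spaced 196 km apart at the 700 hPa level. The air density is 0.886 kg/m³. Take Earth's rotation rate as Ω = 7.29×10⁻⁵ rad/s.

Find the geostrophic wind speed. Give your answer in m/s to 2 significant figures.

Coriolis parameter at 43°S:
f = 2Ω sin φ = 2 × 7.29×10⁻⁵ × sin 43° = 9.94×10⁻⁵ s⁻¹
Pressure gradient: |∂P/∂n| = 300 Pa / 196000 m = 1.53×10⁻³ Pa/m
Geostrophic balance (pressure-gradient force = Coriolis force):
V_g = (1/(fρ)) |∂P/∂n| = 1.53×10⁻³ / (9.94×10⁻⁵ × 0.886) = 17.4 m/s

17 m/s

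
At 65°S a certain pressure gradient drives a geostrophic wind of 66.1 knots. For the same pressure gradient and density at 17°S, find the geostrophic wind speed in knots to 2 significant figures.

With the same pressure gradient and density, V_g ∝ 1/f ∝ 1/sin φ.
V₂ = V₁ · sin φ₁ / sin φ₂ = 66.1 × sin 65° / sin 17°
V₂ = 66.1 × 0.9063/0.2924 = 200 knots

200 knots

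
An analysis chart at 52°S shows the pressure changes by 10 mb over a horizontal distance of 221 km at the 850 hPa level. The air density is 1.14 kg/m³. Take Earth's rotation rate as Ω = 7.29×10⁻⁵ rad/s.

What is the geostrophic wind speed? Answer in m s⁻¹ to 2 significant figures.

Coriolis parameter at 52°S:
f = 2Ω sin φ = 2 × 7.29×10⁻⁵ × sin 52° = 1.15×10⁻⁴ s⁻¹
Pressure gradient: |∂P/∂n| = 1000 Pa / 221000 m = 4.52×10⁻³ Pa/m
Geostrophic balance (pressure-gradient force = Coriolis force):
V_g = (1/(fρ)) |∂P/∂n| = 4.52×10⁻³ / (1.15×10⁻⁴ × 1.14) = 34.5 m/s

35 m s⁻¹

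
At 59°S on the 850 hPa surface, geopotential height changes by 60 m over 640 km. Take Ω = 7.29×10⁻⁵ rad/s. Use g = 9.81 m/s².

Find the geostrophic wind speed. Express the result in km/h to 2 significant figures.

Coriolis parameter at 59°S:
f = 2Ω sin φ = 2 × 7.29×10⁻⁵ × sin 59° = 1.25×10⁻⁴ s⁻¹
Height gradient: |∂Z/∂n| = 60 m / 640000 m = 9.38×10⁻⁵
On a pressure surface, geostrophic balance gives V_g = (g/f)|∂Z/∂n|:
V_g = 9.81 × 9.38×10⁻⁵ / 1.25×10⁻⁴ = 7.36 m/s
Converting: 7.36 m/s × 3.6 = 26 km/h

26 km/h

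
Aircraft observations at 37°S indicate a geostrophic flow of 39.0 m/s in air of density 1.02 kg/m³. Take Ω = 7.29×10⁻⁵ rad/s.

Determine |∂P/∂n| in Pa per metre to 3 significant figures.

3.49×10⁻³ Pa/m

Coriolis parameter at 37°S:
f = 2Ω sin φ = 2 × 7.29×10⁻⁵ × sin 37° = 8.77×10⁻⁵ s⁻¹
Geostrophic balance rearranged: |∂P/∂n| = f ρ V_g
|∂P/∂n| = 8.77×10⁻⁵ × 1.02 × 39.0 = 3.49×10⁻³ Pa/m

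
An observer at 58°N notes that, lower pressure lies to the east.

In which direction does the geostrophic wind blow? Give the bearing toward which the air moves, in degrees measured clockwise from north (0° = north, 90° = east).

180°

The pressure-gradient force points toward the east (bearing 090°).
Geostrophic balance: in the Northern Hemisphere the Coriolis force deflects motion to the right, so the geostrophic wind blows 90° to the right of the pressure-gradient force (low pressure on the left).
Rotating 090° by 90° clockwise gives 180° — the wind blows toward the south.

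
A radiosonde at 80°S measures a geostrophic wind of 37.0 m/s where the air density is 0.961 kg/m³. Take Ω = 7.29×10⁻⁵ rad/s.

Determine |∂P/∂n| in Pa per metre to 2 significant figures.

5.1×10⁻³ Pa/m

Coriolis parameter at 80°S:
f = 2Ω sin φ = 2 × 7.29×10⁻⁵ × sin 80° = 1.44×10⁻⁴ s⁻¹
Geostrophic balance rearranged: |∂P/∂n| = f ρ V_g
|∂P/∂n| = 1.44×10⁻⁴ × 0.961 × 37.0 = 5.11×10⁻³ Pa/m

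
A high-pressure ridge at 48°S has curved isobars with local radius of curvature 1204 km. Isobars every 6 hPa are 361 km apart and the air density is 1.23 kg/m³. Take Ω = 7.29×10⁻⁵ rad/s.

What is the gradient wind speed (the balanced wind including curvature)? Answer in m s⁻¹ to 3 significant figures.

14.0 m s⁻¹

Coriolis parameter at 48°S:
f = 2Ω sin φ = 2 × 7.29×10⁻⁵ × sin 48° = 1.08×10⁻⁴ s⁻¹
Pressure gradient: |∂P/∂n| = 600 Pa / 361000 m = 1.66×10⁻³ Pa/m
Geostrophic speed: V_g = |∂P/∂n|/(fρ) = 1.66×10⁻³/(1.08×10⁻⁴ × 1.23) = 12.5 m/s
Around a high, pressure-gradient force acts outward with centrifugal, so Coriolis balances both:
fV = (1/ρ)|∂P/∂n| + V²/R  →  V² − fR·V + fR·V_g = 0
With fR = 1.08×10⁻⁴ × 1204×10³ m = 130 m/s:
V = [fR − √((fR)² − 4 fR V_g)]/2 = [130 − √(130² − 4×130×12.5)]/2 = 14 m/s
Supergeostrophic (V > V_g = 12.5 m/s), as expected around a high.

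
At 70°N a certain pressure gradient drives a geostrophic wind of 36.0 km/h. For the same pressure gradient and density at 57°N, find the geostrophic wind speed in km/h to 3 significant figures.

40.3 km/h

With the same pressure gradient and density, V_g ∝ 1/f ∝ 1/sin φ.
V₂ = V₁ · sin φ₁ / sin φ₂ = 36.0 × sin 70° / sin 57°
V₂ = 36.0 × 0.9397/0.8387 = 40.3 km/h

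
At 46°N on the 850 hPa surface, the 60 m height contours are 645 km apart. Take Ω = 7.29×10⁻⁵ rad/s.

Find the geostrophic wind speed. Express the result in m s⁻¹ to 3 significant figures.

Coriolis parameter at 46°N:
f = 2Ω sin φ = 2 × 7.29×10⁻⁵ × sin 46° = 1.05×10⁻⁴ s⁻¹
Height gradient: |∂Z/∂n| = 60 m / 645000 m = 9.30×10⁻⁵
On a pressure surface, geostrophic balance gives V_g = (g/f)|∂Z/∂n|:
V_g = 9.81 × 9.30×10⁻⁵ / 1.05×10⁻⁴ = 8.70 m/s

8.70 m s⁻¹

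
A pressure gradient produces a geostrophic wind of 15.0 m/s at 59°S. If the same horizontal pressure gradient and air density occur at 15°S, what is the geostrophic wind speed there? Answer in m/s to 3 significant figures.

49.7 m/s

With the same pressure gradient and density, V_g ∝ 1/f ∝ 1/sin φ.
V₂ = V₁ · sin φ₁ / sin φ₂ = 15.0 × sin 59° / sin 15°
V₂ = 15.0 × 0.8572/0.2588 = 49.7 m/s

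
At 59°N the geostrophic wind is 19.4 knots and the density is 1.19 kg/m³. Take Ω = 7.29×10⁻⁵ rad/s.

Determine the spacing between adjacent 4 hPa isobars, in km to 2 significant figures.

Coriolis parameter at 59°N:
f = 2Ω sin φ = 2 × 7.29×10⁻⁵ × sin 59° = 1.25×10⁻⁴ s⁻¹
Wind speed in SI: 19.4 knots = 9.98 m/s
Geostrophic balance rearranged: |∂P/∂n| = f ρ V_g
|∂P/∂n| = 1.25×10⁻⁴ × 1.19 × 9.98 = 1.48×10⁻³ Pa/m
Isobar spacing: Δn = ΔP/|∂P/∂n| = 400 Pa / 1.48×10⁻³ Pa/m = 269495 m ≈ 270 km

270 km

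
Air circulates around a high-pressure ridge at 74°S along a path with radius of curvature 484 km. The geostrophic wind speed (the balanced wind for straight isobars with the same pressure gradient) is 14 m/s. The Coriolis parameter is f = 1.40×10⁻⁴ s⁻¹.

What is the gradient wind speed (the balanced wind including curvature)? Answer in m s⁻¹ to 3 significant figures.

Around a high, pressure-gradient force acts outward with centrifugal, so Coriolis balances both:
fV = (1/ρ)|∂P/∂n| + V²/R  →  V² − fR·V + fR·V_g = 0
With fR = 1.40×10⁻⁴ × 484×10³ m = 67.8 m/s:
V = [fR − √((fR)² − 4 fR V_g)]/2 = [67.8 − √(67.8² − 4×67.8×14)]/2 = 19.8 m/s
Supergeostrophic (V > V_g = 14 m/s), as expected around a high.

19.8 m s⁻¹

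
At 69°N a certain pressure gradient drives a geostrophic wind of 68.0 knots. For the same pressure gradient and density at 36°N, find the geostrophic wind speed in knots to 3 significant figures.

108 knots

With the same pressure gradient and density, V_g ∝ 1/f ∝ 1/sin φ.
V₂ = V₁ · sin φ₁ / sin φ₂ = 68.0 × sin 69° / sin 36°
V₂ = 68.0 × 0.9336/0.5878 = 108 knots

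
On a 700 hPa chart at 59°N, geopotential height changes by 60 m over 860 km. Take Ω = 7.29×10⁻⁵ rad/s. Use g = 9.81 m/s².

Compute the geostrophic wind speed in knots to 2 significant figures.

Coriolis parameter at 59°N:
f = 2Ω sin φ = 2 × 7.29×10⁻⁵ × sin 59° = 1.25×10⁻⁴ s⁻¹
Height gradient: |∂Z/∂n| = 60 m / 860000 m = 6.98×10⁻⁵
On a pressure surface, geostrophic balance gives V_g = (g/f)|∂Z/∂n|:
V_g = 9.81 × 6.98×10⁻⁵ / 1.25×10⁻⁴ = 5.48 m/s
Converting: 5.48 m/s × 1.944 = 11 knots

11 knots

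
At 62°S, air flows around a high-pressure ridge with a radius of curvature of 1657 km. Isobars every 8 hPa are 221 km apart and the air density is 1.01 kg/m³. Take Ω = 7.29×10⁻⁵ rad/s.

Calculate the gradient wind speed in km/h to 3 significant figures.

Coriolis parameter at 62°S:
f = 2Ω sin φ = 2 × 7.29×10⁻⁵ × sin 62° = 1.29×10⁻⁴ s⁻¹
Pressure gradient: |∂P/∂n| = 800 Pa / 221000 m = 3.62×10⁻³ Pa/m
Geostrophic speed: V_g = |∂P/∂n|/(fρ) = 3.62×10⁻³/(1.29×10⁻⁴ × 1.01) = 27.8 m/s
Around a high, pressure-gradient force acts outward with centrifugal, so Coriolis balances both:
fV = (1/ρ)|∂P/∂n| + V²/R  →  V² − fR·V + fR·V_g = 0
With fR = 1.29×10⁻⁴ × 1657×10³ m = 213 m/s:
V = [fR − √((fR)² − 4 fR V_g)]/2 = [213 − √(213² − 4×213×27.8)]/2 = 32.9 m/s
Supergeostrophic (V > V_g = 27.8 m/s), as expected around a high.
Converting: 32.9 m/s × 3.6 = 119 km/h

119 km/h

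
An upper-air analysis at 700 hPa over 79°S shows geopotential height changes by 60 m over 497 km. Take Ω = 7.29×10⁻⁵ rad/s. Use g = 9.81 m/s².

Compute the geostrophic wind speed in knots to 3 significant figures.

Coriolis parameter at 79°S:
f = 2Ω sin φ = 2 × 7.29×10⁻⁵ × sin 79° = 1.43×10⁻⁴ s⁻¹
Height gradient: |∂Z/∂n| = 60 m / 497000 m = 1.21×10⁻⁴
On a pressure surface, geostrophic balance gives V_g = (g/f)|∂Z/∂n|:
V_g = 9.81 × 1.21×10⁻⁴ / 1.43×10⁻⁴ = 8.27 m/s
Converting: 8.27 m/s × 1.944 = 16.1 knots

16.1 knots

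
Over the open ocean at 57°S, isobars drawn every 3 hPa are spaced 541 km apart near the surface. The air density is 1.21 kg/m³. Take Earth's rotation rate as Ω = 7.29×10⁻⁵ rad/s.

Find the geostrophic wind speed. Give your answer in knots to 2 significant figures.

7.3 knots

Coriolis parameter at 57°S:
f = 2Ω sin φ = 2 × 7.29×10⁻⁵ × sin 57° = 1.22×10⁻⁴ s⁻¹
Pressure gradient: |∂P/∂n| = 300 Pa / 541000 m = 5.55×10⁻⁴ Pa/m
Geostrophic balance (pressure-gradient force = Coriolis force):
V_g = (1/(fρ)) |∂P/∂n| = 5.55×10⁻⁴ / (1.22×10⁻⁴ × 1.21) = 3.75 m/s
Converting: 3.75 m/s × 1.944 = 7.3 knots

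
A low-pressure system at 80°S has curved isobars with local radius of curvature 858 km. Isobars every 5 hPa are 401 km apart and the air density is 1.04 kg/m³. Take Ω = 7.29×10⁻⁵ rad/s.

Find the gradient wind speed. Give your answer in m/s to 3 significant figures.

Coriolis parameter at 80°S:
f = 2Ω sin φ = 2 × 7.29×10⁻⁵ × sin 80° = 1.44×10⁻⁴ s⁻¹
Pressure gradient: |∂P/∂n| = 500 Pa / 401000 m = 1.25×10⁻³ Pa/m
Geostrophic speed: V_g = |∂P/∂n|/(fρ) = 1.25×10⁻³/(1.44×10⁻⁴ × 1.04) = 8.35 m/s
Around a low, centrifugal force acts outward with Coriolis, so pressure-gradient force balances both:
(1/ρ)|∂P/∂n| = fV + V²/R  →  V² + fR·V − fR·V_g = 0
With fR = 1.44×10⁻⁴ × 858×10³ m = 123 m/s:
V = [−fR + √((fR)² + 4 fR V_g)]/2 = [−123 + √(123² + 4×123×8.35)]/2 = 7.85 m/s
Subgeostrophic (V < V_g = 8.35 m/s), as expected around a low.

7.85 m/s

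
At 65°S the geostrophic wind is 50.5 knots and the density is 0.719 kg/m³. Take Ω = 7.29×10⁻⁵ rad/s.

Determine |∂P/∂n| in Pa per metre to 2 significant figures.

Coriolis parameter at 65°S:
f = 2Ω sin φ = 2 × 7.29×10⁻⁵ × sin 65° = 1.32×10⁻⁴ s⁻¹
Wind speed in SI: 50.5 knots = 26.0 m/s
Geostrophic balance rearranged: |∂P/∂n| = f ρ V_g
|∂P/∂n| = 1.32×10⁻⁴ × 0.719 × 26.0 = 2.47×10⁻³ Pa/m

2.5×10⁻³ Pa/m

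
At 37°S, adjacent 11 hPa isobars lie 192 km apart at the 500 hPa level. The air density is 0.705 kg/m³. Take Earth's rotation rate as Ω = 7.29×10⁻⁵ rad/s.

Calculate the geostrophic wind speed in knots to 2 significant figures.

Coriolis parameter at 37°S:
f = 2Ω sin φ = 2 × 7.29×10⁻⁵ × sin 37° = 8.77×10⁻⁵ s⁻¹
Pressure gradient: |∂P/∂n| = 1100 Pa / 192000 m = 5.73×10⁻³ Pa/m
Geostrophic balance (pressure-gradient force = Coriolis force):
V_g = (1/(fρ)) |∂P/∂n| = 5.73×10⁻³ / (8.77×10⁻⁵ × 0.705) = 92.6 m/s
Converting: 92.6 m/s × 1.944 = 180 knots

180 knots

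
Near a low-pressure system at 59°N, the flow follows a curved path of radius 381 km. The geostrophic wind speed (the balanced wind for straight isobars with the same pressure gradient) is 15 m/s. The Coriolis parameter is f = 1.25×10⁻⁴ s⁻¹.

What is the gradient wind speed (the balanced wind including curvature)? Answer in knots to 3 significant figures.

Around a low, centrifugal force acts outward with Coriolis, so pressure-gradient force balances both:
(1/ρ)|∂P/∂n| = fV + V²/R  →  V² + fR·V − fR·V_g = 0
With fR = 1.25×10⁻⁴ × 381×10³ m = 47.6 m/s:
V = [−fR + √((fR)² + 4 fR V_g)]/2 = [−47.6 + √(47.6² + 4×47.6×15)]/2 = 12 m/s
Subgeostrophic (V < V_g = 15 m/s), as expected around a low.
Converting: 12 m/s × 1.944 = 23.3 knots

23.3 knots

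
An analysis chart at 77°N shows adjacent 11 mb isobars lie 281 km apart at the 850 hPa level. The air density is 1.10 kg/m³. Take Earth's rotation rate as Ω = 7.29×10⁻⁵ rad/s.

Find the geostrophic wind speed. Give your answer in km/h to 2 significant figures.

Coriolis parameter at 77°N:
f = 2Ω sin φ = 2 × 7.29×10⁻⁵ × sin 77° = 1.42×10⁻⁴ s⁻¹
Pressure gradient: |∂P/∂n| = 1100 Pa / 281000 m = 3.91×10⁻³ Pa/m
Geostrophic balance (pressure-gradient force = Coriolis force):
V_g = (1/(fρ)) |∂P/∂n| = 3.91×10⁻³ / (1.42×10⁻⁴ × 1.10) = 25.1 m/s
Converting: 25.1 m/s × 3.6 = 90 km/h

90 km/h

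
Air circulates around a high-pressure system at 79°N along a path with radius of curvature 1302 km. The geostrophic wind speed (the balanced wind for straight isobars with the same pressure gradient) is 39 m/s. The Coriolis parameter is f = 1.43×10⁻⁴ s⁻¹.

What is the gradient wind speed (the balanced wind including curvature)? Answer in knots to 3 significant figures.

Around a high, pressure-gradient force acts outward with centrifugal, so Coriolis balances both:
fV = (1/ρ)|∂P/∂n| + V²/R  →  V² − fR·V + fR·V_g = 0
With fR = 1.43×10⁻⁴ × 1302×10³ m = 186 m/s:
V = [fR − √((fR)² − 4 fR V_g)]/2 = [186 − √(186² − 4×186×39)]/2 = 55.6 m/s
Supergeostrophic (V > V_g = 39 m/s), as expected around a high.
Converting: 55.6 m/s × 1.944 = 108 knots

108 knots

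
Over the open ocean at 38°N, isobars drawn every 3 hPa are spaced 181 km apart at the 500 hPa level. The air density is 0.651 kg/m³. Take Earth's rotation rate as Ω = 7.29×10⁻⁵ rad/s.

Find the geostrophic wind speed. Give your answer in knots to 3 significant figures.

Coriolis parameter at 38°N:
f = 2Ω sin φ = 2 × 7.29×10⁻⁵ × sin 38° = 8.98×10⁻⁵ s⁻¹
Pressure gradient: |∂P/∂n| = 300 Pa / 181000 m = 1.66×10⁻³ Pa/m
Geostrophic balance (pressure-gradient force = Coriolis force):
V_g = (1/(fρ)) |∂P/∂n| = 1.66×10⁻³ / (8.98×10⁻⁵ × 0.651) = 28.4 m/s
Converting: 28.4 m/s × 1.944 = 55.1 knots

55.1 knots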